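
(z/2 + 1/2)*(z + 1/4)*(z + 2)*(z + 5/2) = z^4/2 + 23*z^3/8 + 87*z^2/16 + 59*z/16 + 5/8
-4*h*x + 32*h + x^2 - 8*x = (-4*h + x)*(x - 8)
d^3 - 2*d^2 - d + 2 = (d - 2)*(d - 1)*(d + 1)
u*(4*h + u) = 4*h*u + u^2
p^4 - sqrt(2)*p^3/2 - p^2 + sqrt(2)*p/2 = p*(p - 1)*(p + 1)*(p - sqrt(2)/2)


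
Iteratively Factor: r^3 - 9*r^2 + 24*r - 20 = (r - 2)*(r^2 - 7*r + 10) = (r - 2)^2*(r - 5)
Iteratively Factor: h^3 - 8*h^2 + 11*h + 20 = (h - 5)*(h^2 - 3*h - 4) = (h - 5)*(h + 1)*(h - 4)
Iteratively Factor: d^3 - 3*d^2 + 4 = (d - 2)*(d^2 - d - 2) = (d - 2)^2*(d + 1)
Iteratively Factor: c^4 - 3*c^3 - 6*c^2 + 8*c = (c + 2)*(c^3 - 5*c^2 + 4*c) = (c - 4)*(c + 2)*(c^2 - c) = (c - 4)*(c - 1)*(c + 2)*(c)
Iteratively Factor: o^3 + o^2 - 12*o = (o + 4)*(o^2 - 3*o) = o*(o + 4)*(o - 3)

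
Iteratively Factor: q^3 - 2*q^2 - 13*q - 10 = (q + 1)*(q^2 - 3*q - 10) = (q + 1)*(q + 2)*(q - 5)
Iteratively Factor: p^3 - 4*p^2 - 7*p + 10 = (p - 5)*(p^2 + p - 2) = (p - 5)*(p - 1)*(p + 2)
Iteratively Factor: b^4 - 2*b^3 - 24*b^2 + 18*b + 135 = (b + 3)*(b^3 - 5*b^2 - 9*b + 45) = (b - 3)*(b + 3)*(b^2 - 2*b - 15) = (b - 3)*(b + 3)^2*(b - 5)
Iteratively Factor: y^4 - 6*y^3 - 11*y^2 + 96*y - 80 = (y - 5)*(y^3 - y^2 - 16*y + 16) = (y - 5)*(y - 4)*(y^2 + 3*y - 4) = (y - 5)*(y - 4)*(y - 1)*(y + 4)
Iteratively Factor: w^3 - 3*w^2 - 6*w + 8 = (w - 4)*(w^2 + w - 2) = (w - 4)*(w - 1)*(w + 2)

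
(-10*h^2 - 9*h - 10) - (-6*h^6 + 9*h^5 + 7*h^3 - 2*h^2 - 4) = 6*h^6 - 9*h^5 - 7*h^3 - 8*h^2 - 9*h - 6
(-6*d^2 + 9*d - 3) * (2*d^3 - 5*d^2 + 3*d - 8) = -12*d^5 + 48*d^4 - 69*d^3 + 90*d^2 - 81*d + 24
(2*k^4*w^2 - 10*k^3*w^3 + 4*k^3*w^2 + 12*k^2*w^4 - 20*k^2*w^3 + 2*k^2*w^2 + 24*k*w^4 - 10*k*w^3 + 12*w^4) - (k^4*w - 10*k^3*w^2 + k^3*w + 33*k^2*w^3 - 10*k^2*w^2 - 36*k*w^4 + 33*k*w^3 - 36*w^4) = 2*k^4*w^2 - k^4*w - 10*k^3*w^3 + 14*k^3*w^2 - k^3*w + 12*k^2*w^4 - 53*k^2*w^3 + 12*k^2*w^2 + 60*k*w^4 - 43*k*w^3 + 48*w^4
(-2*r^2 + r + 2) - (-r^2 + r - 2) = 4 - r^2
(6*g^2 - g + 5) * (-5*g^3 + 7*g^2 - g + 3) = -30*g^5 + 47*g^4 - 38*g^3 + 54*g^2 - 8*g + 15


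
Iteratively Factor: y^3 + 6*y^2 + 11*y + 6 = (y + 2)*(y^2 + 4*y + 3) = (y + 2)*(y + 3)*(y + 1)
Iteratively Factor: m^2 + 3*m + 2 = (m + 1)*(m + 2)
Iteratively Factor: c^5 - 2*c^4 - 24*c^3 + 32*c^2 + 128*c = (c + 2)*(c^4 - 4*c^3 - 16*c^2 + 64*c) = (c + 2)*(c + 4)*(c^3 - 8*c^2 + 16*c) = c*(c + 2)*(c + 4)*(c^2 - 8*c + 16) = c*(c - 4)*(c + 2)*(c + 4)*(c - 4)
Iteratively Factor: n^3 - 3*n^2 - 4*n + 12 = (n - 3)*(n^2 - 4) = (n - 3)*(n + 2)*(n - 2)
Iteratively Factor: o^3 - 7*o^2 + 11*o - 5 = (o - 1)*(o^2 - 6*o + 5) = (o - 1)^2*(o - 5)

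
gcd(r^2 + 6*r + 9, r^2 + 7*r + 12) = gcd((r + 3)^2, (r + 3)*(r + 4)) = r + 3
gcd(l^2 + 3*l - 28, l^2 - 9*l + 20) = l - 4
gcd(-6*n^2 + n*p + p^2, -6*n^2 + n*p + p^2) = -6*n^2 + n*p + p^2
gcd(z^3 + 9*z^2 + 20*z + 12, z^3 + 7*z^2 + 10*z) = z + 2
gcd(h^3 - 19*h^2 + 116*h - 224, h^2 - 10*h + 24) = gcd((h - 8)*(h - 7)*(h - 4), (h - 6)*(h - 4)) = h - 4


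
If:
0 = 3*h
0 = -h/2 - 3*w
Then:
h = 0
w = 0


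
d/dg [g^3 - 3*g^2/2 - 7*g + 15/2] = 3*g^2 - 3*g - 7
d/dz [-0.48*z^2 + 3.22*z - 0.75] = 3.22 - 0.96*z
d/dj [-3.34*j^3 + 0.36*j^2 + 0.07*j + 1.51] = -10.02*j^2 + 0.72*j + 0.07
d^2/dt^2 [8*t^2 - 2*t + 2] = 16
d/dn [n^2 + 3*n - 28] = 2*n + 3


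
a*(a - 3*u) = a^2 - 3*a*u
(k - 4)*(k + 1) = k^2 - 3*k - 4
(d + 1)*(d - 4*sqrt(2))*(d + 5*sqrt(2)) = d^3 + d^2 + sqrt(2)*d^2 - 40*d + sqrt(2)*d - 40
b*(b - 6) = b^2 - 6*b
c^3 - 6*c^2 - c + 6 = (c - 6)*(c - 1)*(c + 1)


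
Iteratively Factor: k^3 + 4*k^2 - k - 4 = (k + 4)*(k^2 - 1) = (k - 1)*(k + 4)*(k + 1)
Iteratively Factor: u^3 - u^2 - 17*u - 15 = (u + 3)*(u^2 - 4*u - 5) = (u + 1)*(u + 3)*(u - 5)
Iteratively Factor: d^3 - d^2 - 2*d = (d - 2)*(d^2 + d) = (d - 2)*(d + 1)*(d)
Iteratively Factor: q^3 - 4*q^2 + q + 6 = (q + 1)*(q^2 - 5*q + 6) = (q - 3)*(q + 1)*(q - 2)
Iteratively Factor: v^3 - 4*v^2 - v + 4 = (v - 1)*(v^2 - 3*v - 4) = (v - 1)*(v + 1)*(v - 4)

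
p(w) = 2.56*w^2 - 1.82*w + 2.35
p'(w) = 5.12*w - 1.82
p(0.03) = 2.30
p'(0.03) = -1.67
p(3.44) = 26.38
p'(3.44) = 15.79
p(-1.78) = 13.70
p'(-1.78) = -10.93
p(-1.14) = 7.75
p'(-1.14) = -7.66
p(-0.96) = 6.46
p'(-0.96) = -6.74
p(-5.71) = 96.21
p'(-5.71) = -31.06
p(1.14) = 3.60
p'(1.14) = 4.02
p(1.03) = 3.19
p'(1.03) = 3.45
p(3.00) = 19.93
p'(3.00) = 13.54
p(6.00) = 83.59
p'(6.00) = 28.90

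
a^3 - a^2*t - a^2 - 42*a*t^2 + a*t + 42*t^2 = (a - 1)*(a - 7*t)*(a + 6*t)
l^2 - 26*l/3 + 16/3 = (l - 8)*(l - 2/3)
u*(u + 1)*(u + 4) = u^3 + 5*u^2 + 4*u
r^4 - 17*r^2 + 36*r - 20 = (r - 2)^2*(r - 1)*(r + 5)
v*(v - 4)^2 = v^3 - 8*v^2 + 16*v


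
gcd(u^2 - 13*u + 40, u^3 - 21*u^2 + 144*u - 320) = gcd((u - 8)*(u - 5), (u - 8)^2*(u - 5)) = u^2 - 13*u + 40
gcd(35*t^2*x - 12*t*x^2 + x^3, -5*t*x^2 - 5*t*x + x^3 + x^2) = -5*t*x + x^2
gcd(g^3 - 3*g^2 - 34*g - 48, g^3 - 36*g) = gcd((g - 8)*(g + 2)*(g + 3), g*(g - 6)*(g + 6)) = 1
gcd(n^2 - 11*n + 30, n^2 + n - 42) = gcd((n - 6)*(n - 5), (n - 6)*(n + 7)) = n - 6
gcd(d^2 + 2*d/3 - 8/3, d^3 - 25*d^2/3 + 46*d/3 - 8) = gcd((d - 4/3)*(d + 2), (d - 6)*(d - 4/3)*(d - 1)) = d - 4/3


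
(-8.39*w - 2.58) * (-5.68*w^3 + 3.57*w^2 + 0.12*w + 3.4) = 47.6552*w^4 - 15.2979*w^3 - 10.2174*w^2 - 28.8356*w - 8.772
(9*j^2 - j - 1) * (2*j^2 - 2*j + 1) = 18*j^4 - 20*j^3 + 9*j^2 + j - 1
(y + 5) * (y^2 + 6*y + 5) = y^3 + 11*y^2 + 35*y + 25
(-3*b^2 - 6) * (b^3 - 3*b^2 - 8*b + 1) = -3*b^5 + 9*b^4 + 18*b^3 + 15*b^2 + 48*b - 6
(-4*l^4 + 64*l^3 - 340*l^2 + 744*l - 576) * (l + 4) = -4*l^5 + 48*l^4 - 84*l^3 - 616*l^2 + 2400*l - 2304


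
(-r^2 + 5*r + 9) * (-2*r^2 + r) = 2*r^4 - 11*r^3 - 13*r^2 + 9*r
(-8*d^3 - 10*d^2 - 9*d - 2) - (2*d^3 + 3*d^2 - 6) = -10*d^3 - 13*d^2 - 9*d + 4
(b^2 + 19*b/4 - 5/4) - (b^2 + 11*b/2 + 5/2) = -3*b/4 - 15/4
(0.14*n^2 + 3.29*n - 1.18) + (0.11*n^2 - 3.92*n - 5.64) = 0.25*n^2 - 0.63*n - 6.82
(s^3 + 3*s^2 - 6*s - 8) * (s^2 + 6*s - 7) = s^5 + 9*s^4 + 5*s^3 - 65*s^2 - 6*s + 56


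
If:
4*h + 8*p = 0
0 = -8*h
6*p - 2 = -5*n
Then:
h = 0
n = 2/5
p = 0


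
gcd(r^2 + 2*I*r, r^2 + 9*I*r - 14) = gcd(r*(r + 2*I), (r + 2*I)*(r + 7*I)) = r + 2*I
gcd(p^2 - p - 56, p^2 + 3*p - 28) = p + 7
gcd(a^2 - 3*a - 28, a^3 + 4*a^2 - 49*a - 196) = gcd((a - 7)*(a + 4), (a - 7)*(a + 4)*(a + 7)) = a^2 - 3*a - 28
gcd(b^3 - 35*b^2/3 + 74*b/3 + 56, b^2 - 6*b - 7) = b - 7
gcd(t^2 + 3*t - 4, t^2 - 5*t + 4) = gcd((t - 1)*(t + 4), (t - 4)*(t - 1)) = t - 1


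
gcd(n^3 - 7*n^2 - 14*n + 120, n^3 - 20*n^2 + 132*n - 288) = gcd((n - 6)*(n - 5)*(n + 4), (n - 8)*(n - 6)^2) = n - 6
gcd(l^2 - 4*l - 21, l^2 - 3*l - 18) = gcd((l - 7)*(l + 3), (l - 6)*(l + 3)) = l + 3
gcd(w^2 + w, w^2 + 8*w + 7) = w + 1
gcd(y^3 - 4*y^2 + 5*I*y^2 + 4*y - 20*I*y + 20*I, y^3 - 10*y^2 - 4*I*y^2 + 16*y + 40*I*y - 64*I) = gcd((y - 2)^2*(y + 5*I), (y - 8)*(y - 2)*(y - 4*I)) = y - 2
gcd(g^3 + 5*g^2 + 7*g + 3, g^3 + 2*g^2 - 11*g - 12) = g + 1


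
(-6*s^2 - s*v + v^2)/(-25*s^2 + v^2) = (6*s^2 + s*v - v^2)/(25*s^2 - v^2)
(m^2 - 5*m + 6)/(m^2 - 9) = (m - 2)/(m + 3)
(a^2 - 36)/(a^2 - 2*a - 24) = (a + 6)/(a + 4)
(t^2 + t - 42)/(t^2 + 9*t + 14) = (t - 6)/(t + 2)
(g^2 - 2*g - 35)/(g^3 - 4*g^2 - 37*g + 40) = (g - 7)/(g^2 - 9*g + 8)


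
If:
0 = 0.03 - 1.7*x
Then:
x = 0.02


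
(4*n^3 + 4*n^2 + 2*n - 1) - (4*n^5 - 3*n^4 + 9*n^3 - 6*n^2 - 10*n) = -4*n^5 + 3*n^4 - 5*n^3 + 10*n^2 + 12*n - 1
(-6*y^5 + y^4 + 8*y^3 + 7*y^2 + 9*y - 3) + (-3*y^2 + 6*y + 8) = -6*y^5 + y^4 + 8*y^3 + 4*y^2 + 15*y + 5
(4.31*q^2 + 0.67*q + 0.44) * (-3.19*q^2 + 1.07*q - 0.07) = -13.7489*q^4 + 2.4744*q^3 - 0.9884*q^2 + 0.4239*q - 0.0308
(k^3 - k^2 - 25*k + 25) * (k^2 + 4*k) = k^5 + 3*k^4 - 29*k^3 - 75*k^2 + 100*k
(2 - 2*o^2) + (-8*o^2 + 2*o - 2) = -10*o^2 + 2*o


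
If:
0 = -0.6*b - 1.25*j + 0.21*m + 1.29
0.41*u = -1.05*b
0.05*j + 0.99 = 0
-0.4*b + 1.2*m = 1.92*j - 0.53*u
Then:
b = 66.29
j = -19.80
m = 65.39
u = -169.76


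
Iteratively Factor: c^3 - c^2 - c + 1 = (c + 1)*(c^2 - 2*c + 1) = (c - 1)*(c + 1)*(c - 1)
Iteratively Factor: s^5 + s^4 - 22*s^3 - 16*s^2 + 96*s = (s + 4)*(s^4 - 3*s^3 - 10*s^2 + 24*s) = (s + 3)*(s + 4)*(s^3 - 6*s^2 + 8*s) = (s - 2)*(s + 3)*(s + 4)*(s^2 - 4*s) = (s - 4)*(s - 2)*(s + 3)*(s + 4)*(s)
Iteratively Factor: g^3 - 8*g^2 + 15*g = (g - 3)*(g^2 - 5*g) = g*(g - 3)*(g - 5)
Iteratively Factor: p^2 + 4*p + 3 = (p + 1)*(p + 3)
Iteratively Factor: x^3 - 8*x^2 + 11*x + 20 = (x - 4)*(x^2 - 4*x - 5) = (x - 5)*(x - 4)*(x + 1)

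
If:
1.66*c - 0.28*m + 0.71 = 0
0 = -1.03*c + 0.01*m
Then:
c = 0.03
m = 2.69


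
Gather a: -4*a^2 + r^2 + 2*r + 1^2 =-4*a^2 + r^2 + 2*r + 1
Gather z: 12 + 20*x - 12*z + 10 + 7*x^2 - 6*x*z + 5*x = 7*x^2 + 25*x + z*(-6*x - 12) + 22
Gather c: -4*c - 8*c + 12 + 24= 36 - 12*c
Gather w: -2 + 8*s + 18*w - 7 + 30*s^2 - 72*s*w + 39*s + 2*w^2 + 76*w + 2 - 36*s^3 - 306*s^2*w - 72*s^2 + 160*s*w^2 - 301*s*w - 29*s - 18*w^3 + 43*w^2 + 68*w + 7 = -36*s^3 - 42*s^2 + 18*s - 18*w^3 + w^2*(160*s + 45) + w*(-306*s^2 - 373*s + 162)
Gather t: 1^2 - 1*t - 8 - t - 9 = -2*t - 16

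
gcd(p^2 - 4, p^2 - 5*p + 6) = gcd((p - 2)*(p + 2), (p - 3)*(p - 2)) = p - 2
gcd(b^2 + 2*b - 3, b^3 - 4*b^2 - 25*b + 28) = b - 1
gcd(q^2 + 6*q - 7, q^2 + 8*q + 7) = q + 7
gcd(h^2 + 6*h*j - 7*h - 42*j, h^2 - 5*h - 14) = h - 7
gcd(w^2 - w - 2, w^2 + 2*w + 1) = w + 1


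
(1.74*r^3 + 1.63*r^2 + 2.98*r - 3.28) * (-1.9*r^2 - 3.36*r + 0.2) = -3.306*r^5 - 8.9434*r^4 - 10.7908*r^3 - 3.4548*r^2 + 11.6168*r - 0.656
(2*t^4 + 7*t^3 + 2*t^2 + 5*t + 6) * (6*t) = 12*t^5 + 42*t^4 + 12*t^3 + 30*t^2 + 36*t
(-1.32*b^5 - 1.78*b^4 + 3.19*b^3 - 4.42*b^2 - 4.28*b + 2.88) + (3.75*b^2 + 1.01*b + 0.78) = -1.32*b^5 - 1.78*b^4 + 3.19*b^3 - 0.67*b^2 - 3.27*b + 3.66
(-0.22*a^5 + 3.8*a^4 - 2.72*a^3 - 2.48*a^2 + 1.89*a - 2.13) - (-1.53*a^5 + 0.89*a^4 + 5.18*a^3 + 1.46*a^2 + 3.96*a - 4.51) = 1.31*a^5 + 2.91*a^4 - 7.9*a^3 - 3.94*a^2 - 2.07*a + 2.38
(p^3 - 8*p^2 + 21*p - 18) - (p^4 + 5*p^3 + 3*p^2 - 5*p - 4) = -p^4 - 4*p^3 - 11*p^2 + 26*p - 14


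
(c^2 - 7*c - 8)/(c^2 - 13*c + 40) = (c + 1)/(c - 5)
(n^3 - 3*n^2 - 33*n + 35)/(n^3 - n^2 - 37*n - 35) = (n - 1)/(n + 1)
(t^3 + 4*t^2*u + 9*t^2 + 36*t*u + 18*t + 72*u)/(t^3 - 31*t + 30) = (t^2 + 4*t*u + 3*t + 12*u)/(t^2 - 6*t + 5)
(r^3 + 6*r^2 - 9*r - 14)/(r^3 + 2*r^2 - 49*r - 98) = (r^2 - r - 2)/(r^2 - 5*r - 14)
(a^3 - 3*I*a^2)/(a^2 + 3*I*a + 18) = a^2/(a + 6*I)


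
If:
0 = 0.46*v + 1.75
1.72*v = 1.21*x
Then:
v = -3.80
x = -5.41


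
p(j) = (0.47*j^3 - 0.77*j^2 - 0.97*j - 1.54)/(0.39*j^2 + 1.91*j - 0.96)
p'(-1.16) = -0.71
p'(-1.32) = -0.96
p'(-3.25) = -7.73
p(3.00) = 0.16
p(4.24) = 1.15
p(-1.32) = 0.96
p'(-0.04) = 3.51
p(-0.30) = 0.89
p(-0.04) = 1.45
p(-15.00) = -30.04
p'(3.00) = 0.78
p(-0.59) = 0.68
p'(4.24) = 0.84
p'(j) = (-0.78*j - 1.91)*(0.47*j^3 - 0.77*j^2 - 0.97*j - 1.54)/(0.39*j^2 + 1.91*j - 0.96)^2 + (1.41*j^2 - 1.54*j - 0.97)/(0.39*j^2 + 1.91*j - 0.96)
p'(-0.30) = 1.25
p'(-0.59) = 0.29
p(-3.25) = 7.43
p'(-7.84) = -5.27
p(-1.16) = 0.82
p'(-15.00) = 0.78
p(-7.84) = -33.31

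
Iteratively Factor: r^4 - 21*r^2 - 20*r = (r + 4)*(r^3 - 4*r^2 - 5*r) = r*(r + 4)*(r^2 - 4*r - 5) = r*(r + 1)*(r + 4)*(r - 5)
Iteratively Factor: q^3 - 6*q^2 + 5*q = (q - 1)*(q^2 - 5*q) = (q - 5)*(q - 1)*(q)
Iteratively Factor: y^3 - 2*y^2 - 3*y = (y - 3)*(y^2 + y) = y*(y - 3)*(y + 1)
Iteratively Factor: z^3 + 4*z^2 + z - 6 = (z + 3)*(z^2 + z - 2) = (z - 1)*(z + 3)*(z + 2)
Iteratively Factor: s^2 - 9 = (s + 3)*(s - 3)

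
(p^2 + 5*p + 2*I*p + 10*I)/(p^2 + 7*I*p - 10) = (p + 5)/(p + 5*I)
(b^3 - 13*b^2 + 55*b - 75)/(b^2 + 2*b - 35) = (b^2 - 8*b + 15)/(b + 7)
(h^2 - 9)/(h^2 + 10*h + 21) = (h - 3)/(h + 7)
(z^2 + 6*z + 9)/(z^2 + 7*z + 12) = (z + 3)/(z + 4)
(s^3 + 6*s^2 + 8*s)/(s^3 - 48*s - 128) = s*(s + 2)/(s^2 - 4*s - 32)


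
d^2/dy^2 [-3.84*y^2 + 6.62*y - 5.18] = -7.68000000000000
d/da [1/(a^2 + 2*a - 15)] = 2*(-a - 1)/(a^2 + 2*a - 15)^2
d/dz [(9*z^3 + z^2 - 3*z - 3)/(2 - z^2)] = (-9*z^4 + 51*z^2 - 2*z - 6)/(z^4 - 4*z^2 + 4)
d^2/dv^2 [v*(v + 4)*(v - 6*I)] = 6*v + 8 - 12*I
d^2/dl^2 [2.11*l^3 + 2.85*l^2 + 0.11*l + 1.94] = 12.66*l + 5.7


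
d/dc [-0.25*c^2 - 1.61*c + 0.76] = -0.5*c - 1.61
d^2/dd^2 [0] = 0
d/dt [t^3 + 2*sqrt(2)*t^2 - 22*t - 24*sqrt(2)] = 3*t^2 + 4*sqrt(2)*t - 22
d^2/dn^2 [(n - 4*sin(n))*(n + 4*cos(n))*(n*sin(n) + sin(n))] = -n^3*sin(n) - n^2*sin(n) - 8*sqrt(2)*n^2*sin(2*n + pi/4) + 6*n^2*cos(n) + 6*n*sin(n) - 24*n*sin(2*n) + 8*n*cos(n) + 8*n*cos(2*n) - 36*n*cos(3*n) + 10*sin(n) - 24*sin(3*n) + 4*cos(n) + 8*cos(2*n) - 36*cos(3*n) + 4*sqrt(2)*cos(2*n + pi/4) - 4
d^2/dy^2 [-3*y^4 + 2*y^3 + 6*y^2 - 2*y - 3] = -36*y^2 + 12*y + 12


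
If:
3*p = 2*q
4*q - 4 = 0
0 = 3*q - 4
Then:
No Solution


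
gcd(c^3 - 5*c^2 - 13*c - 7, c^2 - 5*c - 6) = c + 1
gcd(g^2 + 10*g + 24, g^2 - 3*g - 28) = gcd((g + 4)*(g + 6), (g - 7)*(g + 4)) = g + 4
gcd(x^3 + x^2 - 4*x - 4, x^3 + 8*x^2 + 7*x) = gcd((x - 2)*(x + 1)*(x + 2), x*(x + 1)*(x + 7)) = x + 1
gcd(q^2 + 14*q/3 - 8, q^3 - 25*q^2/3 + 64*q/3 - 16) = q - 4/3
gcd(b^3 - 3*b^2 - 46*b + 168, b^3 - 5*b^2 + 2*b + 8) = b - 4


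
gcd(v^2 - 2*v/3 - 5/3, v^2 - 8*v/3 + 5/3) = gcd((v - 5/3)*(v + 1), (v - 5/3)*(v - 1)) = v - 5/3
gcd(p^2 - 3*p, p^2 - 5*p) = p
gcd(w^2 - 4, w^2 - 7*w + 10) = w - 2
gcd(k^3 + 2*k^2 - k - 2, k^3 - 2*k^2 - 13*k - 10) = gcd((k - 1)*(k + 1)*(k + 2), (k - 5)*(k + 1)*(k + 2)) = k^2 + 3*k + 2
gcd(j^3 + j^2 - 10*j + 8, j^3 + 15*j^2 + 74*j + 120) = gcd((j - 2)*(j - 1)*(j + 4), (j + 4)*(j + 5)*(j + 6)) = j + 4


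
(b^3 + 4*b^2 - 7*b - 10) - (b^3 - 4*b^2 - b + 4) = 8*b^2 - 6*b - 14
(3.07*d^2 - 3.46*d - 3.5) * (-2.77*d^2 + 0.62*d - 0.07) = -8.5039*d^4 + 11.4876*d^3 + 7.3349*d^2 - 1.9278*d + 0.245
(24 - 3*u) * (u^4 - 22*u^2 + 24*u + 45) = -3*u^5 + 24*u^4 + 66*u^3 - 600*u^2 + 441*u + 1080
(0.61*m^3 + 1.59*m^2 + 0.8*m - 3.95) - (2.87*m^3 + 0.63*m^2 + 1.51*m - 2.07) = -2.26*m^3 + 0.96*m^2 - 0.71*m - 1.88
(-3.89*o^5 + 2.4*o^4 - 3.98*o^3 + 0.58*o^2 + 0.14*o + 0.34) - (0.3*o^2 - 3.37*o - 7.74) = -3.89*o^5 + 2.4*o^4 - 3.98*o^3 + 0.28*o^2 + 3.51*o + 8.08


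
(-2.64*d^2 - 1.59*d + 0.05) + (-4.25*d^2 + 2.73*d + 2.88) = -6.89*d^2 + 1.14*d + 2.93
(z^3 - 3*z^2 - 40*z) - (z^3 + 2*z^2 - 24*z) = -5*z^2 - 16*z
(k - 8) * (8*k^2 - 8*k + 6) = 8*k^3 - 72*k^2 + 70*k - 48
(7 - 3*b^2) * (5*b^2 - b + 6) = -15*b^4 + 3*b^3 + 17*b^2 - 7*b + 42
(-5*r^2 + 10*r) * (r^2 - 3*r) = -5*r^4 + 25*r^3 - 30*r^2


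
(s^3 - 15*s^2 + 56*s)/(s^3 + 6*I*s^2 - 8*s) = (s^2 - 15*s + 56)/(s^2 + 6*I*s - 8)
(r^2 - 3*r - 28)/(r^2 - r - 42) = (r + 4)/(r + 6)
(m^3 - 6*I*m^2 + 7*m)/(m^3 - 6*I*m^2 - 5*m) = (-m^2 + 6*I*m - 7)/(-m^2 + 6*I*m + 5)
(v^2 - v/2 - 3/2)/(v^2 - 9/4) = 2*(v + 1)/(2*v + 3)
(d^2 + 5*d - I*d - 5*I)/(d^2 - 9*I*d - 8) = (d + 5)/(d - 8*I)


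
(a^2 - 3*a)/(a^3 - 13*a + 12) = a/(a^2 + 3*a - 4)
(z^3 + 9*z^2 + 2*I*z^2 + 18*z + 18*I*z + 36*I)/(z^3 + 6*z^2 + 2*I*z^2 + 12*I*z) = (z + 3)/z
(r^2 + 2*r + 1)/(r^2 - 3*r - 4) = (r + 1)/(r - 4)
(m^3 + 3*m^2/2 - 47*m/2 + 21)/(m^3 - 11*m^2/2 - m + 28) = (m^2 + 5*m - 6)/(m^2 - 2*m - 8)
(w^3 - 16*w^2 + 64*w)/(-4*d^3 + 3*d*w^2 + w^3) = w*(w^2 - 16*w + 64)/(-4*d^3 + 3*d*w^2 + w^3)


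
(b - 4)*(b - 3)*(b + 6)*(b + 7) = b^4 + 6*b^3 - 37*b^2 - 138*b + 504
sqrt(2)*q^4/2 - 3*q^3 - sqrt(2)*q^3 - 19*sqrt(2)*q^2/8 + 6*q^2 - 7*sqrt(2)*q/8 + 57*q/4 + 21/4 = (q - 7/2)*(q + 1/2)*(q - 3*sqrt(2))*(sqrt(2)*q/2 + sqrt(2)/2)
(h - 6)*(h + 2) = h^2 - 4*h - 12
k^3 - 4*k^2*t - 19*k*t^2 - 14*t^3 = (k - 7*t)*(k + t)*(k + 2*t)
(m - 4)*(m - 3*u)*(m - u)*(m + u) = m^4 - 3*m^3*u - 4*m^3 - m^2*u^2 + 12*m^2*u + 3*m*u^3 + 4*m*u^2 - 12*u^3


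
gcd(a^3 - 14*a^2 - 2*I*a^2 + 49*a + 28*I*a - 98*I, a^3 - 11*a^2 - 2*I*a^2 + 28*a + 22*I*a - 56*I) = a^2 + a*(-7 - 2*I) + 14*I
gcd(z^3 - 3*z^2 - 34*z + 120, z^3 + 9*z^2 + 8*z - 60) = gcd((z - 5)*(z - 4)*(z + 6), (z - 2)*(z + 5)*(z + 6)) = z + 6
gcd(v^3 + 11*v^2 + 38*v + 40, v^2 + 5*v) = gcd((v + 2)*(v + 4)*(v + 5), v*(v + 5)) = v + 5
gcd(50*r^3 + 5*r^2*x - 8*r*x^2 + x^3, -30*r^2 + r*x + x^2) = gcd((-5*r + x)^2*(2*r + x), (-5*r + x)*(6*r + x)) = -5*r + x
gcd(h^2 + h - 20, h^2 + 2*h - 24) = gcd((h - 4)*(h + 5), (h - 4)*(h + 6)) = h - 4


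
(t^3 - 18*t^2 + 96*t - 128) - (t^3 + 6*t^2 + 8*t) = -24*t^2 + 88*t - 128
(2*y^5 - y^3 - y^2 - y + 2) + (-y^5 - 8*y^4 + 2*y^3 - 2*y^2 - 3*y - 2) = y^5 - 8*y^4 + y^3 - 3*y^2 - 4*y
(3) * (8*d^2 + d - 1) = 24*d^2 + 3*d - 3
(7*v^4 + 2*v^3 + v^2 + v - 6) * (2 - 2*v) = -14*v^5 + 10*v^4 + 2*v^3 + 14*v - 12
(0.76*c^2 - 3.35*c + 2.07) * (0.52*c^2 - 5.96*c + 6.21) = 0.3952*c^4 - 6.2716*c^3 + 25.762*c^2 - 33.1407*c + 12.8547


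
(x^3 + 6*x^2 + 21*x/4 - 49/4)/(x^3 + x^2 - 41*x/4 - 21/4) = (2*x^2 + 5*x - 7)/(2*x^2 - 5*x - 3)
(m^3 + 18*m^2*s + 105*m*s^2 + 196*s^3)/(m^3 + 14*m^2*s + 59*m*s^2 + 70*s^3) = (m^2 + 11*m*s + 28*s^2)/(m^2 + 7*m*s + 10*s^2)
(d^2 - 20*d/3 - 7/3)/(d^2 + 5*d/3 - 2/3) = (3*d^2 - 20*d - 7)/(3*d^2 + 5*d - 2)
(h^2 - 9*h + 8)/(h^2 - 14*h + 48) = (h - 1)/(h - 6)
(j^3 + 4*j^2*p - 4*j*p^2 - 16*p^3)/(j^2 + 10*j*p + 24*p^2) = (j^2 - 4*p^2)/(j + 6*p)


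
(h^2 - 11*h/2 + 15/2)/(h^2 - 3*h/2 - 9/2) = (2*h - 5)/(2*h + 3)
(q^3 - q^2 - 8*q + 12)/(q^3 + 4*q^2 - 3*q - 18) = (q - 2)/(q + 3)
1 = 1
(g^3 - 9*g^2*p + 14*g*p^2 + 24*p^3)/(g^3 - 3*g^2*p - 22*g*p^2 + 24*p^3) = (-g^2 + 3*g*p + 4*p^2)/(-g^2 - 3*g*p + 4*p^2)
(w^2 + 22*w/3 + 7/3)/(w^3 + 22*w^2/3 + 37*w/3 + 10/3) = (w + 7)/(w^2 + 7*w + 10)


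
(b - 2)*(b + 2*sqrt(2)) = b^2 - 2*b + 2*sqrt(2)*b - 4*sqrt(2)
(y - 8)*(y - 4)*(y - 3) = y^3 - 15*y^2 + 68*y - 96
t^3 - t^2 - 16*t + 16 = (t - 4)*(t - 1)*(t + 4)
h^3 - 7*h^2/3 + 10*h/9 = h*(h - 5/3)*(h - 2/3)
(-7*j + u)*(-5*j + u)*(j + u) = 35*j^3 + 23*j^2*u - 11*j*u^2 + u^3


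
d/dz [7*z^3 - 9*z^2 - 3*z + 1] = 21*z^2 - 18*z - 3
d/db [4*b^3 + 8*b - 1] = 12*b^2 + 8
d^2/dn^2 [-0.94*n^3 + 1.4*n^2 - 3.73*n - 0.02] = 2.8 - 5.64*n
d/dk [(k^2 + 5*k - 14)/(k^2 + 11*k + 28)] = 6/(k^2 + 8*k + 16)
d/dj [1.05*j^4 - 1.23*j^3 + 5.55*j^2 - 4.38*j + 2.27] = 4.2*j^3 - 3.69*j^2 + 11.1*j - 4.38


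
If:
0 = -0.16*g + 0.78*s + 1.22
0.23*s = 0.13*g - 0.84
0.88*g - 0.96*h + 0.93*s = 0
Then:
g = 5.80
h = 4.95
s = -0.37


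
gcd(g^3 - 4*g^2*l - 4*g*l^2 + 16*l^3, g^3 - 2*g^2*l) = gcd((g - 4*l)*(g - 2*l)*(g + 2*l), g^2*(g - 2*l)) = g - 2*l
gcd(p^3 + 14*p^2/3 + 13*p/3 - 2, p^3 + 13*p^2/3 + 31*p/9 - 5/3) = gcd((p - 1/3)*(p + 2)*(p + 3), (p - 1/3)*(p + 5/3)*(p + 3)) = p^2 + 8*p/3 - 1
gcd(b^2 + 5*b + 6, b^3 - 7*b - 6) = b + 2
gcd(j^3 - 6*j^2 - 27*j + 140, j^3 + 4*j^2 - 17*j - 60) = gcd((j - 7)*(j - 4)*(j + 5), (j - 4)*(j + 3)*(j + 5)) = j^2 + j - 20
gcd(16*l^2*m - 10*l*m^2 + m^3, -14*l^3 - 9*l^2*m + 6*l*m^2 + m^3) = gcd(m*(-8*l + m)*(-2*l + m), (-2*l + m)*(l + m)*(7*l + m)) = 2*l - m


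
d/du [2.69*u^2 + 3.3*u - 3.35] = 5.38*u + 3.3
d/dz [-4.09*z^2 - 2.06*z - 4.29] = -8.18*z - 2.06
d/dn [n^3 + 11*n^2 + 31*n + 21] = 3*n^2 + 22*n + 31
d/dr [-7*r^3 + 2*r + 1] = 2 - 21*r^2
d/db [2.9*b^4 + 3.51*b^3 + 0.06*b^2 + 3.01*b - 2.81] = 11.6*b^3 + 10.53*b^2 + 0.12*b + 3.01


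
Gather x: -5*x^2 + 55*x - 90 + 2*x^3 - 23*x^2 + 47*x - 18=2*x^3 - 28*x^2 + 102*x - 108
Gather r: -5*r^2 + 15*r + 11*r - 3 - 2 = -5*r^2 + 26*r - 5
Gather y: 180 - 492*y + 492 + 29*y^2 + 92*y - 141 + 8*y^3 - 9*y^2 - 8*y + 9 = 8*y^3 + 20*y^2 - 408*y + 540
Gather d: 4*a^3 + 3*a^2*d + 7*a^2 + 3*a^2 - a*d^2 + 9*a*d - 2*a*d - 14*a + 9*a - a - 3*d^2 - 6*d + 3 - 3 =4*a^3 + 10*a^2 - 6*a + d^2*(-a - 3) + d*(3*a^2 + 7*a - 6)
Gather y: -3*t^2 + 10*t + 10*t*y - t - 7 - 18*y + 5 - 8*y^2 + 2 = -3*t^2 + 9*t - 8*y^2 + y*(10*t - 18)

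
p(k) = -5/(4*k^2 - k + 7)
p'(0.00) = -0.10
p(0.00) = -0.71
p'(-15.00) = 0.00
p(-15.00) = -0.00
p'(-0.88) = -0.33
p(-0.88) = -0.46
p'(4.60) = 0.02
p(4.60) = -0.06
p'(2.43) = 0.12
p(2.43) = -0.18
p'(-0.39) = -0.32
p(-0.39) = -0.63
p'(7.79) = 0.01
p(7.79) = -0.02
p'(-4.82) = -0.02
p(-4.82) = -0.05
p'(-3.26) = -0.05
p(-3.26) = -0.09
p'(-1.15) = -0.28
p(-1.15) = -0.37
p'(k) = -5*(1 - 8*k)/(4*k^2 - k + 7)^2 = 5*(8*k - 1)/(4*k^2 - k + 7)^2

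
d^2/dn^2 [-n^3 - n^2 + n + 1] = -6*n - 2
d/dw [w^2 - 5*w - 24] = 2*w - 5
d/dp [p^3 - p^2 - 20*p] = 3*p^2 - 2*p - 20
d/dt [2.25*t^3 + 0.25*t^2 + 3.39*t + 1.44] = 6.75*t^2 + 0.5*t + 3.39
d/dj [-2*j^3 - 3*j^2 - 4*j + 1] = -6*j^2 - 6*j - 4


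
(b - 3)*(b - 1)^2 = b^3 - 5*b^2 + 7*b - 3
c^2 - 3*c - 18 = (c - 6)*(c + 3)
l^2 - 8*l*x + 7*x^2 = (l - 7*x)*(l - x)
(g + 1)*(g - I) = g^2 + g - I*g - I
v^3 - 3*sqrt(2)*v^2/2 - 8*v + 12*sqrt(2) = (v - 2*sqrt(2))*(v - 3*sqrt(2)/2)*(v + 2*sqrt(2))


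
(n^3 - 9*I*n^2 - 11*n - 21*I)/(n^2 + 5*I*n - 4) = (n^2 - 10*I*n - 21)/(n + 4*I)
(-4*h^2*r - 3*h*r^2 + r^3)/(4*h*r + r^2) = (-4*h^2 - 3*h*r + r^2)/(4*h + r)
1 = 1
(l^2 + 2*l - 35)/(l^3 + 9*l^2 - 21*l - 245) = 1/(l + 7)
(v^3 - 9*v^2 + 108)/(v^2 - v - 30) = (v^2 - 3*v - 18)/(v + 5)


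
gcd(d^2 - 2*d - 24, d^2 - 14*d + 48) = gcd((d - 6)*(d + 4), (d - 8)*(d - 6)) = d - 6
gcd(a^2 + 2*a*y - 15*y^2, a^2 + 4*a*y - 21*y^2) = -a + 3*y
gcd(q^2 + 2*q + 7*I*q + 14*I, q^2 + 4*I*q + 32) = 1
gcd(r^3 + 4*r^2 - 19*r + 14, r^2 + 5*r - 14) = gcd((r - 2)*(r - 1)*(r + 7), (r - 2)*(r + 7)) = r^2 + 5*r - 14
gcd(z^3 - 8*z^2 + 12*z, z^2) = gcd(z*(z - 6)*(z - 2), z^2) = z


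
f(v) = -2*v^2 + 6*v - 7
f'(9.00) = -30.00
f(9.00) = -115.00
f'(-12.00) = 54.00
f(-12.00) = -367.00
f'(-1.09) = 10.36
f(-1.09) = -15.92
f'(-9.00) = 42.00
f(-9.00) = -223.00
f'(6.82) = -21.28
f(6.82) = -59.10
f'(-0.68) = 8.72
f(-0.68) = -12.00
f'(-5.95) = 29.80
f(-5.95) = -113.50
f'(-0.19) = 6.76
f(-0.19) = -8.21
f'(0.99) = 2.04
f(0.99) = -3.02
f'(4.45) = -11.80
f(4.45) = -19.90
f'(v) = 6 - 4*v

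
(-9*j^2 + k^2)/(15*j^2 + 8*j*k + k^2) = (-3*j + k)/(5*j + k)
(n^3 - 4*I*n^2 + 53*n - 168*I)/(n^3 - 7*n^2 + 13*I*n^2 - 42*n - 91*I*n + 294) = (n^2 - 11*I*n - 24)/(n^2 + n*(-7 + 6*I) - 42*I)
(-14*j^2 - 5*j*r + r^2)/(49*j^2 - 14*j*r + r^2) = (2*j + r)/(-7*j + r)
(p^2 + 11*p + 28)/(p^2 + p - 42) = (p + 4)/(p - 6)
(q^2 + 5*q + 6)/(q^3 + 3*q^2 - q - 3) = (q + 2)/(q^2 - 1)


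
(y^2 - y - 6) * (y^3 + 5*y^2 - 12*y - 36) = y^5 + 4*y^4 - 23*y^3 - 54*y^2 + 108*y + 216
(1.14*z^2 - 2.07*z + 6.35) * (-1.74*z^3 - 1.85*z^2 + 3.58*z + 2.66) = -1.9836*z^5 + 1.4928*z^4 - 3.1383*z^3 - 16.1257*z^2 + 17.2268*z + 16.891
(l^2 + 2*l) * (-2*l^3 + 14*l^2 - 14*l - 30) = -2*l^5 + 10*l^4 + 14*l^3 - 58*l^2 - 60*l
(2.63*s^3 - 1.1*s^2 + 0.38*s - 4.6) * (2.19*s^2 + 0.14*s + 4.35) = 5.7597*s^5 - 2.0408*s^4 + 12.1187*s^3 - 14.8058*s^2 + 1.009*s - 20.01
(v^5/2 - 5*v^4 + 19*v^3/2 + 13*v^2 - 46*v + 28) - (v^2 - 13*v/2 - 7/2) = v^5/2 - 5*v^4 + 19*v^3/2 + 12*v^2 - 79*v/2 + 63/2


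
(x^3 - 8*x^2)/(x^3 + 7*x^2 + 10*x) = x*(x - 8)/(x^2 + 7*x + 10)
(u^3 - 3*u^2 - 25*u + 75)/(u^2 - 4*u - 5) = (u^2 + 2*u - 15)/(u + 1)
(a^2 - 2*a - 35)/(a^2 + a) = (a^2 - 2*a - 35)/(a*(a + 1))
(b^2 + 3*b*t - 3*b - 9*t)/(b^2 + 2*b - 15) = (b + 3*t)/(b + 5)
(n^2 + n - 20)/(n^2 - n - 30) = (n - 4)/(n - 6)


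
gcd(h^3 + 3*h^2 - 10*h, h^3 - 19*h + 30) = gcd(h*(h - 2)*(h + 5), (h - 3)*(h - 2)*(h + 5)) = h^2 + 3*h - 10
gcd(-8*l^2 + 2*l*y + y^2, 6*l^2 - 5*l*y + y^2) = -2*l + y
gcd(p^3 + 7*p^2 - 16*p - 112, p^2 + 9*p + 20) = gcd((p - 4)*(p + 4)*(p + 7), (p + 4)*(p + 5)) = p + 4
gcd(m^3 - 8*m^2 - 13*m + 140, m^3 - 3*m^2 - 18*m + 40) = m^2 - m - 20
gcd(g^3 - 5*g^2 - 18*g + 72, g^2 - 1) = 1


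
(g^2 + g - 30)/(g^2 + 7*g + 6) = (g - 5)/(g + 1)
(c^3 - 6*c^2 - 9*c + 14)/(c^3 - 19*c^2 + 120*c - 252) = (c^2 + c - 2)/(c^2 - 12*c + 36)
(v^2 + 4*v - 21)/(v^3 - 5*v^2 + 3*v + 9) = (v + 7)/(v^2 - 2*v - 3)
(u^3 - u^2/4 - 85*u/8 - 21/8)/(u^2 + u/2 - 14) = (4*u^2 + 13*u + 3)/(4*(u + 4))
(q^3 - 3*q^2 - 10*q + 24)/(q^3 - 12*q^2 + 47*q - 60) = (q^2 + q - 6)/(q^2 - 8*q + 15)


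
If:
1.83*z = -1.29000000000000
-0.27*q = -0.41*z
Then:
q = -1.07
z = -0.70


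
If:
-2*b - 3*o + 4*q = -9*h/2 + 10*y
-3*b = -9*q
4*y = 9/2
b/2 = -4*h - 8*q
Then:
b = 3*q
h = -19*q/8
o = -203*q/48 - 15/4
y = 9/8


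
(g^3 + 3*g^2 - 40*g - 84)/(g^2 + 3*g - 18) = (g^3 + 3*g^2 - 40*g - 84)/(g^2 + 3*g - 18)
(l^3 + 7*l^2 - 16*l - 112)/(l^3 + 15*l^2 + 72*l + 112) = (l - 4)/(l + 4)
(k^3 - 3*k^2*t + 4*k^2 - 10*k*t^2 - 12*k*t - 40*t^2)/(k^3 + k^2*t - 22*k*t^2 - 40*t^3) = (k + 4)/(k + 4*t)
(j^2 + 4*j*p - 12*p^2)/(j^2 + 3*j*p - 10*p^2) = (j + 6*p)/(j + 5*p)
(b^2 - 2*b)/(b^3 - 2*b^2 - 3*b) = (2 - b)/(-b^2 + 2*b + 3)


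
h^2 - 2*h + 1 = (h - 1)^2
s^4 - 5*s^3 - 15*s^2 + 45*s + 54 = (s - 6)*(s - 3)*(s + 1)*(s + 3)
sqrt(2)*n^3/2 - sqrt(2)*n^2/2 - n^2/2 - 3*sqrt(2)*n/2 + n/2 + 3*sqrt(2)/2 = (n - 1)*(n - 3*sqrt(2)/2)*(sqrt(2)*n/2 + 1)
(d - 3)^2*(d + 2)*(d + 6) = d^4 + 2*d^3 - 27*d^2 + 108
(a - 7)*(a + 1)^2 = a^3 - 5*a^2 - 13*a - 7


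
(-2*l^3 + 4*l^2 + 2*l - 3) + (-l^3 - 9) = -3*l^3 + 4*l^2 + 2*l - 12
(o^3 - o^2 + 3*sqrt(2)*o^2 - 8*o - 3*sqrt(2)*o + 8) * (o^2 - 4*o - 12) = o^5 - 5*o^4 + 3*sqrt(2)*o^4 - 15*sqrt(2)*o^3 - 16*o^3 - 24*sqrt(2)*o^2 + 52*o^2 + 36*sqrt(2)*o + 64*o - 96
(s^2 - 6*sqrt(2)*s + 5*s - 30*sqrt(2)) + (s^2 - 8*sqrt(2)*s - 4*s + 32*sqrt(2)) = 2*s^2 - 14*sqrt(2)*s + s + 2*sqrt(2)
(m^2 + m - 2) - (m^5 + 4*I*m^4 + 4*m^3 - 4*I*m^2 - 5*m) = -m^5 - 4*I*m^4 - 4*m^3 + m^2 + 4*I*m^2 + 6*m - 2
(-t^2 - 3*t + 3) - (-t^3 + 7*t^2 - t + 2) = t^3 - 8*t^2 - 2*t + 1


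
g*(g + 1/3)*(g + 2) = g^3 + 7*g^2/3 + 2*g/3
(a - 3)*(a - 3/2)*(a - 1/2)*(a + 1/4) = a^4 - 19*a^3/4 + 11*a^2/2 - 9*a/16 - 9/16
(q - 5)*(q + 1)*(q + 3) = q^3 - q^2 - 17*q - 15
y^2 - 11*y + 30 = (y - 6)*(y - 5)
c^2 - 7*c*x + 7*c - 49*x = (c + 7)*(c - 7*x)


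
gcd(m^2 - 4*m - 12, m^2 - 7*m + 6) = m - 6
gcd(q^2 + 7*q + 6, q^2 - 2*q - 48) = q + 6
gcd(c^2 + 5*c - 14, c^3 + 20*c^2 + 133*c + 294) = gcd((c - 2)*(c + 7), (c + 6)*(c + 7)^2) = c + 7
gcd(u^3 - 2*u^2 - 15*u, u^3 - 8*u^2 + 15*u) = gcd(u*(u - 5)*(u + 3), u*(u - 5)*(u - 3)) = u^2 - 5*u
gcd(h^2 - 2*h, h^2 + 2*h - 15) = 1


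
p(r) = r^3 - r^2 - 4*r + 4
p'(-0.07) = -3.85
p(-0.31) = 5.11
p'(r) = 3*r^2 - 2*r - 4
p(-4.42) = -84.21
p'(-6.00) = 116.00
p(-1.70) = 3.00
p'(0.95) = -3.19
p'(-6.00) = 116.00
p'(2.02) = 4.20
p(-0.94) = 6.05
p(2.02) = 0.08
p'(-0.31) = -3.09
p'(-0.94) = 0.53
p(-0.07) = 4.27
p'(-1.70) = 8.07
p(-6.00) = -224.00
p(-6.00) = -224.00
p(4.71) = 67.46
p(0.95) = 0.15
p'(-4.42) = 63.45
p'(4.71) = 53.13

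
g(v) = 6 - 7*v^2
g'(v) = -14*v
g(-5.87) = -235.20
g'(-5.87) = 82.18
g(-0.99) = -0.86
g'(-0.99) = 13.86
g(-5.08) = -174.64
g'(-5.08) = 71.12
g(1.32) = -6.20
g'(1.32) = -18.48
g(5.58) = -211.95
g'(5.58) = -78.12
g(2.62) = -42.05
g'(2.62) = -36.68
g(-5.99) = -245.16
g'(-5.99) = 83.86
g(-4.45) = -132.62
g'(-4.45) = 62.30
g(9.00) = -561.00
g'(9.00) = -126.00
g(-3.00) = -57.00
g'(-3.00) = 42.00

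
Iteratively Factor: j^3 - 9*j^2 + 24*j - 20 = (j - 2)*(j^2 - 7*j + 10) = (j - 2)^2*(j - 5)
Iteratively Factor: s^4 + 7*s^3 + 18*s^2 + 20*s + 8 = (s + 1)*(s^3 + 6*s^2 + 12*s + 8) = (s + 1)*(s + 2)*(s^2 + 4*s + 4) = (s + 1)*(s + 2)^2*(s + 2)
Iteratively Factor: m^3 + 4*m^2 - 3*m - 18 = (m + 3)*(m^2 + m - 6) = (m + 3)^2*(m - 2)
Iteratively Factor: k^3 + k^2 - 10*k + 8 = (k - 2)*(k^2 + 3*k - 4) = (k - 2)*(k - 1)*(k + 4)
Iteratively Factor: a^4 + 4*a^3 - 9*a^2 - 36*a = (a)*(a^3 + 4*a^2 - 9*a - 36) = a*(a + 3)*(a^2 + a - 12) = a*(a + 3)*(a + 4)*(a - 3)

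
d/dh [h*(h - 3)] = 2*h - 3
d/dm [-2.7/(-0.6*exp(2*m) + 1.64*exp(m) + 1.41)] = (4.428 - 3.24*exp(m))*exp(m)/(-0.6*exp(2*m) + 1.64*exp(m) + 1.41)^2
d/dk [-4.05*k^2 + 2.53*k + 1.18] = 2.53 - 8.1*k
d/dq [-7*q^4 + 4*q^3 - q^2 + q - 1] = -28*q^3 + 12*q^2 - 2*q + 1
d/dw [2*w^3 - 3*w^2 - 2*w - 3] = 6*w^2 - 6*w - 2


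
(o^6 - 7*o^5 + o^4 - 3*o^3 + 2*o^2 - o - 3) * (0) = 0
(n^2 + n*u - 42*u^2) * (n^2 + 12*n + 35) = n^4 + n^3*u + 12*n^3 - 42*n^2*u^2 + 12*n^2*u + 35*n^2 - 504*n*u^2 + 35*n*u - 1470*u^2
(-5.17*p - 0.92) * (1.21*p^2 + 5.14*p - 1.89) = -6.2557*p^3 - 27.687*p^2 + 5.0425*p + 1.7388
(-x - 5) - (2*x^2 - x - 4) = -2*x^2 - 1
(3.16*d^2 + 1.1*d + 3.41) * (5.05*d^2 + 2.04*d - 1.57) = 15.958*d^4 + 12.0014*d^3 + 14.5033*d^2 + 5.2294*d - 5.3537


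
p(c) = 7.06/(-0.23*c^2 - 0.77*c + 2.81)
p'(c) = 7.06*(0.46*c + 0.77)/(-0.23*c^2 - 0.77*c + 2.81)^2 = (3.2476*c + 5.4362)/(0.23*c^2 + 0.77*c - 2.81)^2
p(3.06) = -4.15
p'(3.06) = 5.32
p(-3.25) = 2.45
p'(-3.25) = -0.62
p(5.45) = -0.86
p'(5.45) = 0.34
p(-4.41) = 4.07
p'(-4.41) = -2.96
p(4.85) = -1.11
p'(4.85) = 0.53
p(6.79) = -0.54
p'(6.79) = 0.16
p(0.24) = 2.70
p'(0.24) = 0.91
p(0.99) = 3.87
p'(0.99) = 2.61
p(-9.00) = -0.79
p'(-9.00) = -0.30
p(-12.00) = -0.34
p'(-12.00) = -0.08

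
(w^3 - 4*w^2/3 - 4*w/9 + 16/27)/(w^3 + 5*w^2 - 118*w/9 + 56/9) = (w + 2/3)/(w + 7)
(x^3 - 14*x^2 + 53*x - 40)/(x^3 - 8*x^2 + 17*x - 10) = (x - 8)/(x - 2)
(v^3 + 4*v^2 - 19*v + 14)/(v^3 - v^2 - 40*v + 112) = (v^2 - 3*v + 2)/(v^2 - 8*v + 16)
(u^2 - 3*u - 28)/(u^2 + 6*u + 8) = (u - 7)/(u + 2)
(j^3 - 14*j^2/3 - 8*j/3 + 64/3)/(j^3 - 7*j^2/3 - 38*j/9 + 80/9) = 3*(j - 4)/(3*j - 5)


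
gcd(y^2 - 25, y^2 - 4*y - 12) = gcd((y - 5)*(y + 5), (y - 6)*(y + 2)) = 1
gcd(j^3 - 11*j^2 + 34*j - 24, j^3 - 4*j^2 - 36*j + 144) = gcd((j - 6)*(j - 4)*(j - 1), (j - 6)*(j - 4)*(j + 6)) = j^2 - 10*j + 24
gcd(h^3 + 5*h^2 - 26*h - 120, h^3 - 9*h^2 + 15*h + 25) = h - 5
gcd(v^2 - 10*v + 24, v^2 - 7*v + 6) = v - 6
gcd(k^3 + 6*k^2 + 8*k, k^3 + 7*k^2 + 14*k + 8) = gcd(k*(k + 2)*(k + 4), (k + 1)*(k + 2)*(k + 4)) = k^2 + 6*k + 8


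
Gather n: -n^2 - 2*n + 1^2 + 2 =-n^2 - 2*n + 3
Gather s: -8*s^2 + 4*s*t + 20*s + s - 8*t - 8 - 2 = -8*s^2 + s*(4*t + 21) - 8*t - 10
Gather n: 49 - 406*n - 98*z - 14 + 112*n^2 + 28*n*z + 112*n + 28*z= 112*n^2 + n*(28*z - 294) - 70*z + 35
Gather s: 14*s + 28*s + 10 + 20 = 42*s + 30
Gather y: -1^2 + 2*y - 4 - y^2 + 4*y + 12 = -y^2 + 6*y + 7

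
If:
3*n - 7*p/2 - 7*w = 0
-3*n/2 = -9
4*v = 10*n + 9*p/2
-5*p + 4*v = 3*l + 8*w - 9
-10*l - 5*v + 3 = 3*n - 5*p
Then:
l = -3189/413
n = 6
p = -8448/413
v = -3309/413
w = 5286/413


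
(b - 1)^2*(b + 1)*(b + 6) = b^4 + 5*b^3 - 7*b^2 - 5*b + 6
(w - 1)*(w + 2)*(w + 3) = w^3 + 4*w^2 + w - 6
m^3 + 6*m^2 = m^2*(m + 6)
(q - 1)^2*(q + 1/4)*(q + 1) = q^4 - 3*q^3/4 - 5*q^2/4 + 3*q/4 + 1/4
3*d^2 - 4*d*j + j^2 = (-3*d + j)*(-d + j)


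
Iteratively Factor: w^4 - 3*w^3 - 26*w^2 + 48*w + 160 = (w - 4)*(w^3 + w^2 - 22*w - 40) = (w - 4)*(w + 2)*(w^2 - w - 20) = (w - 5)*(w - 4)*(w + 2)*(w + 4)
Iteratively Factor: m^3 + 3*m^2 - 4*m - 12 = (m + 2)*(m^2 + m - 6) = (m - 2)*(m + 2)*(m + 3)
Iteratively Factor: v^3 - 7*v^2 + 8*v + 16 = (v + 1)*(v^2 - 8*v + 16) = (v - 4)*(v + 1)*(v - 4)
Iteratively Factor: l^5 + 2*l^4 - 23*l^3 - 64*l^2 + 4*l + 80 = (l + 4)*(l^4 - 2*l^3 - 15*l^2 - 4*l + 20) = (l + 2)*(l + 4)*(l^3 - 4*l^2 - 7*l + 10) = (l - 5)*(l + 2)*(l + 4)*(l^2 + l - 2) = (l - 5)*(l + 2)^2*(l + 4)*(l - 1)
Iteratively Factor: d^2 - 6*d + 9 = (d - 3)*(d - 3)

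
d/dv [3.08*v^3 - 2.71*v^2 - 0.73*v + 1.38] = 9.24*v^2 - 5.42*v - 0.73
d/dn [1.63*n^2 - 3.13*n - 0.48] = 3.26*n - 3.13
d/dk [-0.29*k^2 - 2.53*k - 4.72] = -0.58*k - 2.53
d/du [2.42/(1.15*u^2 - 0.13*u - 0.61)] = (0.3146 - 5.566*u)/(-1.15*u^2 + 0.13*u + 0.61)^2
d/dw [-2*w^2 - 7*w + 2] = -4*w - 7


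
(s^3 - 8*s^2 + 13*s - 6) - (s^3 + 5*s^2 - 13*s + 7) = -13*s^2 + 26*s - 13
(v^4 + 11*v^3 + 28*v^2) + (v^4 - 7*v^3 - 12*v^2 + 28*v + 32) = 2*v^4 + 4*v^3 + 16*v^2 + 28*v + 32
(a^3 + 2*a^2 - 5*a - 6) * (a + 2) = a^4 + 4*a^3 - a^2 - 16*a - 12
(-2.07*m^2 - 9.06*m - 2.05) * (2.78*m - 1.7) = -5.7546*m^3 - 21.6678*m^2 + 9.703*m + 3.485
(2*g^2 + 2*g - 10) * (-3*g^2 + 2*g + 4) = -6*g^4 - 2*g^3 + 42*g^2 - 12*g - 40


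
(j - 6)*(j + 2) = j^2 - 4*j - 12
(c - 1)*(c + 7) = c^2 + 6*c - 7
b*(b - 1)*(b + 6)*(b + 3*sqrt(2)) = b^4 + 3*sqrt(2)*b^3 + 5*b^3 - 6*b^2 + 15*sqrt(2)*b^2 - 18*sqrt(2)*b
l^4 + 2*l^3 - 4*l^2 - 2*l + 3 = (l - 1)^2*(l + 1)*(l + 3)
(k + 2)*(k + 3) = k^2 + 5*k + 6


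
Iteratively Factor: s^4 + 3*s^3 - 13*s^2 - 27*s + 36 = (s + 3)*(s^3 - 13*s + 12) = (s + 3)*(s + 4)*(s^2 - 4*s + 3) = (s - 1)*(s + 3)*(s + 4)*(s - 3)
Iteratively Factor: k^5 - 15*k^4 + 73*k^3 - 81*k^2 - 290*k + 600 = (k - 5)*(k^4 - 10*k^3 + 23*k^2 + 34*k - 120) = (k - 5)^2*(k^3 - 5*k^2 - 2*k + 24) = (k - 5)^2*(k - 3)*(k^2 - 2*k - 8) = (k - 5)^2*(k - 3)*(k + 2)*(k - 4)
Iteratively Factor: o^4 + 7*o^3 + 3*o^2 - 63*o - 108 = (o + 3)*(o^3 + 4*o^2 - 9*o - 36) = (o + 3)^2*(o^2 + o - 12) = (o + 3)^2*(o + 4)*(o - 3)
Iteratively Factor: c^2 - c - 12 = (c - 4)*(c + 3)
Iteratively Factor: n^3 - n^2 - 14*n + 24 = (n - 3)*(n^2 + 2*n - 8) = (n - 3)*(n + 4)*(n - 2)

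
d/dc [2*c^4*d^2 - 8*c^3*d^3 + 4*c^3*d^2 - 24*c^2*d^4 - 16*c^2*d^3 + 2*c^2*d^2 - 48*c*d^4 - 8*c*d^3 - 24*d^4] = 4*d^2*(2*c^3 - 6*c^2*d + 3*c^2 - 12*c*d^2 - 8*c*d + c - 12*d^2 - 2*d)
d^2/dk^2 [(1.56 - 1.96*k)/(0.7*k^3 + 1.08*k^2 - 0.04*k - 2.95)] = (-5.7624*k^5 + 0.282239999999998*k^4 + 14.187712*k^3 - 37.913376*k^2 - 18.543312*k + 10.407872)/(0.343*k^9 + 1.5876*k^8 + 2.39064*k^7 - 3.258228*k^6 - 13.517808*k^5 - 9.821856*k^4 + 19.039826*k^3 + 28.18194*k^2 - 1.0443*k - 25.672375)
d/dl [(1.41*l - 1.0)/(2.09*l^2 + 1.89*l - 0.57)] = (-2.9469*l^2 + 4.18*l + 1.0863)/(4.3681*l^4 + 7.9002*l^3 + 1.1895*l^2 - 2.1546*l + 0.3249)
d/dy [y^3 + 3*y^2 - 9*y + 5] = 3*y^2 + 6*y - 9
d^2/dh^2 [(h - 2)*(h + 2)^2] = 6*h + 4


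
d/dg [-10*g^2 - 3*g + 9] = -20*g - 3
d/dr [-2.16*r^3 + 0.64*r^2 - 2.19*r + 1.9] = -6.48*r^2 + 1.28*r - 2.19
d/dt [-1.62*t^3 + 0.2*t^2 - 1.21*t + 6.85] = -4.86*t^2 + 0.4*t - 1.21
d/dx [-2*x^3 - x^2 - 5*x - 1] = -6*x^2 - 2*x - 5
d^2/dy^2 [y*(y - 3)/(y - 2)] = -4/(y^3 - 6*y^2 + 12*y - 8)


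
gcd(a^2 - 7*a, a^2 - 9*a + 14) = a - 7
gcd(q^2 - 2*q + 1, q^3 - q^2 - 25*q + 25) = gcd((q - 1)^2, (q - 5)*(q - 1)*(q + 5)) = q - 1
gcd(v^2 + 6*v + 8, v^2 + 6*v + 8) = v^2 + 6*v + 8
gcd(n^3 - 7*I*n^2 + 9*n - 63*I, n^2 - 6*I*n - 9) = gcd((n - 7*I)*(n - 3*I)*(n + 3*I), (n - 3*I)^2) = n - 3*I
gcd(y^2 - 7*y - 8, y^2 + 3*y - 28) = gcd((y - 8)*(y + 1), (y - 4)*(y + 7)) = 1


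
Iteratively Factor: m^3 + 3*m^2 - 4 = (m - 1)*(m^2 + 4*m + 4) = (m - 1)*(m + 2)*(m + 2)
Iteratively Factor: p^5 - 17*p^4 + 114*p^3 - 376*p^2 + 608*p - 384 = (p - 3)*(p^4 - 14*p^3 + 72*p^2 - 160*p + 128) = (p - 3)*(p - 2)*(p^3 - 12*p^2 + 48*p - 64) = (p - 4)*(p - 3)*(p - 2)*(p^2 - 8*p + 16) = (p - 4)^2*(p - 3)*(p - 2)*(p - 4)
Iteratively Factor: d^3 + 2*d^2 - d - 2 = (d + 1)*(d^2 + d - 2) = (d + 1)*(d + 2)*(d - 1)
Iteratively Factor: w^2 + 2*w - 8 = (w + 4)*(w - 2)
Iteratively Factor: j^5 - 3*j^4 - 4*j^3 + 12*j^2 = (j)*(j^4 - 3*j^3 - 4*j^2 + 12*j) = j*(j + 2)*(j^3 - 5*j^2 + 6*j) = j*(j - 3)*(j + 2)*(j^2 - 2*j) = j*(j - 3)*(j - 2)*(j + 2)*(j)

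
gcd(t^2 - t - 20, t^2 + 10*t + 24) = t + 4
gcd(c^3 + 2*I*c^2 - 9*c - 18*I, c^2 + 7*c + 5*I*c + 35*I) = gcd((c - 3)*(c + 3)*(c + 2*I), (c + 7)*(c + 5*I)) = 1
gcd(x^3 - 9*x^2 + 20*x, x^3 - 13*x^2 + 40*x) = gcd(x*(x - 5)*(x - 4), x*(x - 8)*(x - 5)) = x^2 - 5*x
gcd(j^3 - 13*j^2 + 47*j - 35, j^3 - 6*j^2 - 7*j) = j - 7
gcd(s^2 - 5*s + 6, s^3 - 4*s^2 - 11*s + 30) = s - 2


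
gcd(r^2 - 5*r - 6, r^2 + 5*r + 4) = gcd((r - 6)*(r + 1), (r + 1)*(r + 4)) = r + 1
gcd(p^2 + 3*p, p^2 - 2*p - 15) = p + 3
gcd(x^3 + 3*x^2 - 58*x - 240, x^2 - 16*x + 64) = x - 8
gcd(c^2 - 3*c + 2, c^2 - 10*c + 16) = c - 2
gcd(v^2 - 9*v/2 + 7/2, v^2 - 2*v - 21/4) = v - 7/2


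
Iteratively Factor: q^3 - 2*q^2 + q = (q - 1)*(q^2 - q) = (q - 1)^2*(q)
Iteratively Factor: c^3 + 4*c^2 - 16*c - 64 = (c - 4)*(c^2 + 8*c + 16) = (c - 4)*(c + 4)*(c + 4)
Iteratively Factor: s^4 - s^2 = (s - 1)*(s^3 + s^2) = s*(s - 1)*(s^2 + s) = s*(s - 1)*(s + 1)*(s)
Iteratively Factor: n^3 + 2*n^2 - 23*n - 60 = (n - 5)*(n^2 + 7*n + 12) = (n - 5)*(n + 3)*(n + 4)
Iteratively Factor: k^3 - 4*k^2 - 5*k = (k)*(k^2 - 4*k - 5) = k*(k + 1)*(k - 5)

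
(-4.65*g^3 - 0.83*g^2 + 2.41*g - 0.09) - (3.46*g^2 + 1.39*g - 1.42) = -4.65*g^3 - 4.29*g^2 + 1.02*g + 1.33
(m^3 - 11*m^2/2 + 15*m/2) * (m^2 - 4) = m^5 - 11*m^4/2 + 7*m^3/2 + 22*m^2 - 30*m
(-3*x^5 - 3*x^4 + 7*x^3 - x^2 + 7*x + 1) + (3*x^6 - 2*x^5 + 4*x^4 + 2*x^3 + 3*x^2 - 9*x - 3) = 3*x^6 - 5*x^5 + x^4 + 9*x^3 + 2*x^2 - 2*x - 2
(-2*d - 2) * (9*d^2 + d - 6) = -18*d^3 - 20*d^2 + 10*d + 12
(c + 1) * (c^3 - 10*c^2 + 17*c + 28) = c^4 - 9*c^3 + 7*c^2 + 45*c + 28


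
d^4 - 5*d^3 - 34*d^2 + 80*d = d*(d - 8)*(d - 2)*(d + 5)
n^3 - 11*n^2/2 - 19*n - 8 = (n - 8)*(n + 1/2)*(n + 2)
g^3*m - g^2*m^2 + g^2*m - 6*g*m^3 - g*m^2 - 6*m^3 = (g - 3*m)*(g + 2*m)*(g*m + m)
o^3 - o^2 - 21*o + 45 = (o - 3)^2*(o + 5)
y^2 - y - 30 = (y - 6)*(y + 5)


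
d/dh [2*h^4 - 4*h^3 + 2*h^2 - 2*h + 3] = 8*h^3 - 12*h^2 + 4*h - 2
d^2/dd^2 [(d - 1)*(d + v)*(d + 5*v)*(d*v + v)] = 2*v*(6*d^2 + 18*d*v + 5*v^2 - 1)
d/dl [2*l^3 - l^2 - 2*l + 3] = 6*l^2 - 2*l - 2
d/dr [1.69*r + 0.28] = 1.69000000000000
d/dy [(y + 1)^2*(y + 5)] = (y + 1)*(3*y + 11)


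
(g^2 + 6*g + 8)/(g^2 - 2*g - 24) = (g + 2)/(g - 6)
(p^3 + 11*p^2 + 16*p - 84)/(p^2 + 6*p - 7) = (p^2 + 4*p - 12)/(p - 1)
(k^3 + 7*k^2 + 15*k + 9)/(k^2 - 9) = (k^2 + 4*k + 3)/(k - 3)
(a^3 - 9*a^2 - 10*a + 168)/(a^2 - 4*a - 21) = (a^2 - 2*a - 24)/(a + 3)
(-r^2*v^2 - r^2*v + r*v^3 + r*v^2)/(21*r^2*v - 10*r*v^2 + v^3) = r*(-r*v - r + v^2 + v)/(21*r^2 - 10*r*v + v^2)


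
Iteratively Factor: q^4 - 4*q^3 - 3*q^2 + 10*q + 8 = (q + 1)*(q^3 - 5*q^2 + 2*q + 8) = (q - 4)*(q + 1)*(q^2 - q - 2) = (q - 4)*(q + 1)^2*(q - 2)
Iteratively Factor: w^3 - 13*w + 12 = (w + 4)*(w^2 - 4*w + 3) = (w - 1)*(w + 4)*(w - 3)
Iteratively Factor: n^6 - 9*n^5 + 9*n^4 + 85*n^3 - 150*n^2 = (n - 5)*(n^5 - 4*n^4 - 11*n^3 + 30*n^2) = n*(n - 5)*(n^4 - 4*n^3 - 11*n^2 + 30*n) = n^2*(n - 5)*(n^3 - 4*n^2 - 11*n + 30) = n^2*(n - 5)^2*(n^2 + n - 6) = n^2*(n - 5)^2*(n + 3)*(n - 2)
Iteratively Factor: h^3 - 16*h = (h - 4)*(h^2 + 4*h) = h*(h - 4)*(h + 4)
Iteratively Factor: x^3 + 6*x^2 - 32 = (x - 2)*(x^2 + 8*x + 16) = (x - 2)*(x + 4)*(x + 4)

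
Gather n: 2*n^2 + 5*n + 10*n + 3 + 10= 2*n^2 + 15*n + 13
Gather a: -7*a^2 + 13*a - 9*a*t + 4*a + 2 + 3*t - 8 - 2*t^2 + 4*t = -7*a^2 + a*(17 - 9*t) - 2*t^2 + 7*t - 6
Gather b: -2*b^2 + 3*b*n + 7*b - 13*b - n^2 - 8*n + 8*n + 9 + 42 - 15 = -2*b^2 + b*(3*n - 6) - n^2 + 36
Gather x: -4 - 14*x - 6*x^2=-6*x^2 - 14*x - 4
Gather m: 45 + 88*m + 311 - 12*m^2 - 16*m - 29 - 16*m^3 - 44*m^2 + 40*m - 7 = -16*m^3 - 56*m^2 + 112*m + 320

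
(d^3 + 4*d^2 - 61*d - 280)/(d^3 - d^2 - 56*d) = (d + 5)/d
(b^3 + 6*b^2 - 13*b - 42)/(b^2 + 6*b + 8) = (b^2 + 4*b - 21)/(b + 4)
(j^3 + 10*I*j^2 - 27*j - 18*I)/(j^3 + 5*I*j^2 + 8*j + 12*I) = (j + 3*I)/(j - 2*I)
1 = 1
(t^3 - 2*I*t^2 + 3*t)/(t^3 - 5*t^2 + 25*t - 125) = t*(t^2 - 2*I*t + 3)/(t^3 - 5*t^2 + 25*t - 125)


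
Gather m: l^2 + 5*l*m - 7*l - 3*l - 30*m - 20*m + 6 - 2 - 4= l^2 - 10*l + m*(5*l - 50)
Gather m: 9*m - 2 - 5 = 9*m - 7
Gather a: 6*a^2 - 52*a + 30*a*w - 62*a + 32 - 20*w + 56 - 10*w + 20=6*a^2 + a*(30*w - 114) - 30*w + 108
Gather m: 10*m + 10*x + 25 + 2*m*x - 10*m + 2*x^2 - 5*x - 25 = 2*m*x + 2*x^2 + 5*x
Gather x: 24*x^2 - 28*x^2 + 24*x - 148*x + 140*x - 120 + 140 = -4*x^2 + 16*x + 20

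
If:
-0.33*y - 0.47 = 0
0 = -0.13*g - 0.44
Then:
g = -3.38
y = -1.42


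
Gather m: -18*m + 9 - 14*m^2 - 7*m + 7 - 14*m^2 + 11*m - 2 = -28*m^2 - 14*m + 14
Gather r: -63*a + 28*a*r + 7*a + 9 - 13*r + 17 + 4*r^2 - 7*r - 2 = -56*a + 4*r^2 + r*(28*a - 20) + 24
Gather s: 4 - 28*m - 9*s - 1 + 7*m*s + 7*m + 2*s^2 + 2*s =-21*m + 2*s^2 + s*(7*m - 7) + 3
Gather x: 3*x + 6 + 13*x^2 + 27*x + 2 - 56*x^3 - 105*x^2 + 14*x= -56*x^3 - 92*x^2 + 44*x + 8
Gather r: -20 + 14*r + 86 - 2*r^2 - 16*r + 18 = -2*r^2 - 2*r + 84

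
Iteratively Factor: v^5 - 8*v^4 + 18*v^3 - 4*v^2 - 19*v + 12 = (v - 1)*(v^4 - 7*v^3 + 11*v^2 + 7*v - 12) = (v - 1)^2*(v^3 - 6*v^2 + 5*v + 12) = (v - 3)*(v - 1)^2*(v^2 - 3*v - 4) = (v - 3)*(v - 1)^2*(v + 1)*(v - 4)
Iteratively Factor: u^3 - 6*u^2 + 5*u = (u - 1)*(u^2 - 5*u) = (u - 5)*(u - 1)*(u)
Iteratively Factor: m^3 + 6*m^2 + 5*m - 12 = (m + 3)*(m^2 + 3*m - 4) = (m - 1)*(m + 3)*(m + 4)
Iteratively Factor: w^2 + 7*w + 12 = (w + 4)*(w + 3)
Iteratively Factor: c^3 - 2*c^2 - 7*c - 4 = (c - 4)*(c^2 + 2*c + 1) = (c - 4)*(c + 1)*(c + 1)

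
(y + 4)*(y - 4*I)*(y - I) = y^3 + 4*y^2 - 5*I*y^2 - 4*y - 20*I*y - 16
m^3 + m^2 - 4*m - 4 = (m - 2)*(m + 1)*(m + 2)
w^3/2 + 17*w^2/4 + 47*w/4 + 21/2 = (w/2 + 1)*(w + 3)*(w + 7/2)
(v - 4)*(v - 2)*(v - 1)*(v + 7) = v^4 - 35*v^2 + 90*v - 56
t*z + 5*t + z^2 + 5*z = (t + z)*(z + 5)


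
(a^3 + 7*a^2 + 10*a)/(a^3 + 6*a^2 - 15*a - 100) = a*(a + 2)/(a^2 + a - 20)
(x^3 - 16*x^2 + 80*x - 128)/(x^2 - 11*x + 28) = (x^2 - 12*x + 32)/(x - 7)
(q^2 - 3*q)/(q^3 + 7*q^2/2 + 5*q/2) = 2*(q - 3)/(2*q^2 + 7*q + 5)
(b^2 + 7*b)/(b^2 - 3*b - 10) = b*(b + 7)/(b^2 - 3*b - 10)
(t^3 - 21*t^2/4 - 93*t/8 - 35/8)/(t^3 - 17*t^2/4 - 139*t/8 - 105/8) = (2*t + 1)/(2*t + 3)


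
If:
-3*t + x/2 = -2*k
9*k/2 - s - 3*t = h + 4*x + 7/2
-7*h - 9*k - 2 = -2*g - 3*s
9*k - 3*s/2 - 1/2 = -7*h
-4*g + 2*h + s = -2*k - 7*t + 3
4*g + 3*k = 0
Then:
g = -2185/13896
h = 1417/6948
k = 2185/10422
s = 19555/10422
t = -55/1158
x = -5855/5211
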